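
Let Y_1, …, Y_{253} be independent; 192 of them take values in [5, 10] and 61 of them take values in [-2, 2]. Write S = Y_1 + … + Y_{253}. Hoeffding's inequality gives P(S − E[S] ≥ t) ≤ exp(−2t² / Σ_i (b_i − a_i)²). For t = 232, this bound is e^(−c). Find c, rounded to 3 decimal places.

Σ(b_i − a_i)² = 192·5² + 61·4² = 5776.
c = 2t² / 5776 = 2·232² / 5776 = 18.6371.

18.637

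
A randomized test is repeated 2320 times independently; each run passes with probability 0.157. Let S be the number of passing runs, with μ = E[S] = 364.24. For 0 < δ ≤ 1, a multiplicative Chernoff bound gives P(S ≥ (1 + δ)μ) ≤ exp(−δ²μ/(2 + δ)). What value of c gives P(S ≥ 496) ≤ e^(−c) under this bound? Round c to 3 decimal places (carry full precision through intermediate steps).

Write 496 = (1 + δ)μ, so δ = 496/364.24 − 1 = 0.3617395…
Then the exponent is δ²μ/(2 + δ) = (496 − μ)² / (μ·(2 + δ)) = 20.181226.

20.181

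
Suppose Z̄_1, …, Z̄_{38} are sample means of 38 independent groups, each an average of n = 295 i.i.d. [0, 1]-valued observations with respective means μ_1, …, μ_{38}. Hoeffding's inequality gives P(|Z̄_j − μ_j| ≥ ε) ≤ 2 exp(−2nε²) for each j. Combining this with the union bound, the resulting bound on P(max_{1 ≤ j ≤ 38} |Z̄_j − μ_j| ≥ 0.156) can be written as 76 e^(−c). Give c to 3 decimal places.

14.358

Union bound over the 38 events: P(max_{1 ≤ j ≤ 38} |Z̄_j − μ_j| ≥ 0.156) ≤ 38·2·exp(−2nε²) = 76 exp(−2·295·0.156²).
So c = 2·295·0.156² = 14.3582.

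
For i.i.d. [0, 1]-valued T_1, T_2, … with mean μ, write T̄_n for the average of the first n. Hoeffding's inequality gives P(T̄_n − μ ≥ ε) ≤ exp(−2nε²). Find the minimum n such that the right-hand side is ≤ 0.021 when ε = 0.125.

Require exp(−2nε²) ≤ 0.021, i.e. 2nε² ≥ ln(1/0.021) = 3.863233.
So n ≥ 3.863233 / (2·0.125²) = 123.623.
The smallest integer n is 124.

124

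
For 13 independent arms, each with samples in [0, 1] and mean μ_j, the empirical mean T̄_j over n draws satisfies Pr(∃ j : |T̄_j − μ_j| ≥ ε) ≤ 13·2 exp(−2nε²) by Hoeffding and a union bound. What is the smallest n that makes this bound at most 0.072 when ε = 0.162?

113

Need 2·13·exp(−2nε²) ≤ 0.072, i.e. exp(−2nε²) ≤ 0.072/26.
So 2nε² ≥ ln(26/0.072) = 5.889186.
Hence n ≥ 5.889186/(2·0.162²) = 112.201.
The smallest integer n is 113.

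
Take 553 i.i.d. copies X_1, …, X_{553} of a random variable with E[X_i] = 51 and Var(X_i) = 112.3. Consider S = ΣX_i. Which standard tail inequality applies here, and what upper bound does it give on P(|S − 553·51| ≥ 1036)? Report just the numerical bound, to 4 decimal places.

With mean and variance of each term known, Chebyshev's inequality bounds the deviation of the sum (or sample mean).
Var(S) = n·Var(X_i) = 553·112.3 = 62101.9.
Chebyshev: P(|S − 553·51| ≥ 1036) ≤ Var(S)/1036² = 62101.9/1073296 = 0.0579.

0.0579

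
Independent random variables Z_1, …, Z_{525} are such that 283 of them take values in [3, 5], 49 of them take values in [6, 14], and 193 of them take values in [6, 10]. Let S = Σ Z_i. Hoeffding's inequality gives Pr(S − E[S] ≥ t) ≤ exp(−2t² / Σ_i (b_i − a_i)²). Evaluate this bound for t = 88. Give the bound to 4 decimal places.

Σ(b_i − a_i)² = 283·2² + 49·8² + 193·4² = 7356.
Exponent = 2·88² / 7356 = 2.10549.
Bound = exp(−2.10549) = 0.12179.

0.1218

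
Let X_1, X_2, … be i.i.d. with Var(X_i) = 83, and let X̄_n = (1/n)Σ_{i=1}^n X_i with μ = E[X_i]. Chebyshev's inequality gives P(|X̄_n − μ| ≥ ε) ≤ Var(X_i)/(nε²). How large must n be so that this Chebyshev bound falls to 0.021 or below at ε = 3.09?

414

Require 83/(n·3.09²) ≤ 0.021, i.e. n ≥ 83/(0.021·3.09²) = 413.944.
The smallest integer n is 414.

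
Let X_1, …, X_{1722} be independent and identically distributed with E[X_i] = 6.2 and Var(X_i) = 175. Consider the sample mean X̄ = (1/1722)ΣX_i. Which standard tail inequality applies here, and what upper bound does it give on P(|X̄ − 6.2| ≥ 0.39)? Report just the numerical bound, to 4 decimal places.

0.6682

With mean and variance of each term known, Chebyshev's inequality bounds the deviation of the sum (or sample mean).
Var(X̄) = Var(X_i)/n = 175/1722 = 0.10163.
Chebyshev: P(|X̄ − 6.2| ≥ 0.39) ≤ Var(X̄)/(0.39)² = 175/(1722·0.39²) = 0.6682.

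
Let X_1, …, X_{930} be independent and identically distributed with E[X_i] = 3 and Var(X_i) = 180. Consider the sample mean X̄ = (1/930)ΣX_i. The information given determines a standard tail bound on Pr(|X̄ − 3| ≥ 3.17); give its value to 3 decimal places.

0.019

With mean and variance of each term known, Chebyshev's inequality bounds the deviation of the sum (or sample mean).
Var(X̄) = Var(X_i)/n = 180/930 = 0.19355.
Chebyshev: Pr(|X̄ − 3| ≥ 3.17) ≤ Var(X̄)/(3.17)² = 180/(930·3.17²) = 0.0193.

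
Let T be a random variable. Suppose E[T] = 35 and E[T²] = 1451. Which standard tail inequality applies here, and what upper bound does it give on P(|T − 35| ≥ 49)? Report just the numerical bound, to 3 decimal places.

The first two moments determine the variance, so Chebyshev's inequality is the sharpest standard bound available.
Var(T) = E[T²] − (E[T])² = 1451 − 1225 = 226.
Chebyshev's inequality: P(|T − μ| ≥ t) ≤ Var(T)/t² = 226/2401 = 0.0941.

0.094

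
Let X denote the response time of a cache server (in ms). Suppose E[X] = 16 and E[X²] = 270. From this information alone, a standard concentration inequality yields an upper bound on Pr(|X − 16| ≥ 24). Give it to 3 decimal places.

The first two moments determine the variance, so Chebyshev's inequality is the sharpest standard bound available.
Var(X) = E[X²] − (E[X])² = 270 − 256 = 14.
Chebyshev's inequality: Pr(|X − μ| ≥ t) ≤ Var(X)/t² = 14/576 = 0.0243.

0.024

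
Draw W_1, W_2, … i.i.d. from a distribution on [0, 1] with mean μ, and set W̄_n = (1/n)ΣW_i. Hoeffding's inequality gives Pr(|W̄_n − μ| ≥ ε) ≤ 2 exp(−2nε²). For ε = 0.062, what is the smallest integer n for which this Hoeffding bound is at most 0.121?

Require 2·exp(−2nε²) ≤ 0.121, i.e. 2nε² ≥ ln(2/0.121) = 2.805112.
So n ≥ 2.805112 / (2·0.062²) = 364.869.
The smallest integer n is 365.

365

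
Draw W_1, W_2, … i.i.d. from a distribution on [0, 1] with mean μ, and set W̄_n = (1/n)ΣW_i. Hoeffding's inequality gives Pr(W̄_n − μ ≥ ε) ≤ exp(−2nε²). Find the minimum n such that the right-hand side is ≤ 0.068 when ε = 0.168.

Require exp(−2nε²) ≤ 0.068, i.e. 2nε² ≥ ln(1/0.068) = 2.688248.
So n ≥ 2.688248 / (2·0.168²) = 47.623.
The smallest integer n is 48.

48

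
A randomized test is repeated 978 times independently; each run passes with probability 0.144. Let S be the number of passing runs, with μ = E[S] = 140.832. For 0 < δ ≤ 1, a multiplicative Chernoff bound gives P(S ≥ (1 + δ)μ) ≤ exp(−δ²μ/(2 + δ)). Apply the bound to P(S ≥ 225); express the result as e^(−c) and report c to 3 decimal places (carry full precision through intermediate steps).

Write 225 = (1 + δ)μ, so δ = 225/140.832 − 1 = 0.5976483…
Then the exponent is δ²μ/(2 + δ) = (225 − μ)² / (μ·(2 + δ)) = 19.364769.

19.365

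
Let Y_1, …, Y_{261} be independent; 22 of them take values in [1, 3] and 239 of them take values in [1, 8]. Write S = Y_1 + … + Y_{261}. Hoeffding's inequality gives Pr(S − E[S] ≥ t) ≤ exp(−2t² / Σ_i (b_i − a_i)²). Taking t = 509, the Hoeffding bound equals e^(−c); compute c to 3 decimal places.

Σ(b_i − a_i)² = 22·2² + 239·7² = 11799.
c = 2t² / 11799 = 2·509² / 11799 = 43.9158.

43.916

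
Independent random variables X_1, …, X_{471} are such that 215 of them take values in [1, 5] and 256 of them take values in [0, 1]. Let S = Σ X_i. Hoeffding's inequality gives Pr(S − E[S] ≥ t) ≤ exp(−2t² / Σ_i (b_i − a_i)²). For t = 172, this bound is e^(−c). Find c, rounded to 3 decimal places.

Σ(b_i − a_i)² = 215·4² + 256·1² = 3696.
c = 2t² / 3696 = 2·172² / 3696 = 16.0087.

16.009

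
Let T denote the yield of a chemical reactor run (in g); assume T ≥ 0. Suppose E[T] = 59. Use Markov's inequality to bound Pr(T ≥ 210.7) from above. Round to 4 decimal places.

Markov's inequality: for a non-negative random variable, Pr(T ≥ a) ≤ E[T]/a.
Here E[T] = 59 and a = 210.7, so the bound is 59/210.7 = 0.2800.

0.2800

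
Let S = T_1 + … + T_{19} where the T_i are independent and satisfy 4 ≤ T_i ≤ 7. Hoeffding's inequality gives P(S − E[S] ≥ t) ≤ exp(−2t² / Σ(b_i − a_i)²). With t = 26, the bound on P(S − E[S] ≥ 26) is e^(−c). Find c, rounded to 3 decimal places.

Σ(b_i − a_i)² = 19·(3)² = 171.
c = 2t²/171 = 2·26²/171 = 7.9064.

7.906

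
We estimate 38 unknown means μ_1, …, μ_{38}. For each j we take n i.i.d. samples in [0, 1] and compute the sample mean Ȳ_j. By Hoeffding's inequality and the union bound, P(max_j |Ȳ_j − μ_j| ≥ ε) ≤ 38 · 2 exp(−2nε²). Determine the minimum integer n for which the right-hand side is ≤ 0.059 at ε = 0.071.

711

Need 2·38·exp(−2nε²) ≤ 0.059, i.e. exp(−2nε²) ≤ 0.059/76.
So 2nε² ≥ ln(76/0.059) = 7.160951.
Hence n ≥ 7.160951/(2·0.071²) = 710.271.
The smallest integer n is 711.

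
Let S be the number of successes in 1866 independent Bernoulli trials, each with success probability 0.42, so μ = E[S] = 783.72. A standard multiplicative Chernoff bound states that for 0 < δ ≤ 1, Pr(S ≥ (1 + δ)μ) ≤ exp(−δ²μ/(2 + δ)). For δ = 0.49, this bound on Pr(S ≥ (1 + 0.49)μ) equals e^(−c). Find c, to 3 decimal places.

75.571

c = δ²μ/(2 + δ) = 0.49²·783.72/(2 + 0.49) = 75.5708.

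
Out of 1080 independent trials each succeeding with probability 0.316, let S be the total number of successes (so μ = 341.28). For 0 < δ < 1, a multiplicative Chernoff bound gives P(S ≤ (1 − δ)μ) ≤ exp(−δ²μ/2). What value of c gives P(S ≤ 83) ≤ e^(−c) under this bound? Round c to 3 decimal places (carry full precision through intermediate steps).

Write 83 = (1 − δ)μ, so δ = 1 − 83/341.28 = 0.7567979…
Then the exponent is δ²μ/2 = (μ − 83)²/(2μ) = 97.732886.

97.733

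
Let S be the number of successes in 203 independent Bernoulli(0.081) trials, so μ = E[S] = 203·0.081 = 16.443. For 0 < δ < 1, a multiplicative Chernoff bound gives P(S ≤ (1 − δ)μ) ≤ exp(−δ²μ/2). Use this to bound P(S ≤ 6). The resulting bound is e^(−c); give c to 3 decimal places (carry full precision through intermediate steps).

3.316

Write 6 = (1 − δ)μ, so δ = 1 − 6/16.443 = 0.6351031…
Then the exponent is δ²μ/2 = (μ − 6)²/(2μ) = 3.316191.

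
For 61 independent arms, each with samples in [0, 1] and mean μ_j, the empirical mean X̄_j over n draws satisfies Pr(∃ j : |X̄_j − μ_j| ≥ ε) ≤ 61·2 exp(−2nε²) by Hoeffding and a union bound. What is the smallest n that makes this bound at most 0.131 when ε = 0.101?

336

Need 2·61·exp(−2nε²) ≤ 0.131, i.e. exp(−2nε²) ≤ 0.131/122.
So 2nε² ≥ ln(122/0.131) = 6.836579.
Hence n ≥ 6.836579/(2·0.101²) = 335.094.
The smallest integer n is 336.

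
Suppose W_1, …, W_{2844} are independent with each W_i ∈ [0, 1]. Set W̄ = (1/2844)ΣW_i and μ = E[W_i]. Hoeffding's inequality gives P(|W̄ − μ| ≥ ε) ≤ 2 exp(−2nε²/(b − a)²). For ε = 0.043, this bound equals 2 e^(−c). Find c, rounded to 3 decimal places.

c = 2nε²/(b − a)² = 2·2844·0.043² / 1² = 10.5171.

10.517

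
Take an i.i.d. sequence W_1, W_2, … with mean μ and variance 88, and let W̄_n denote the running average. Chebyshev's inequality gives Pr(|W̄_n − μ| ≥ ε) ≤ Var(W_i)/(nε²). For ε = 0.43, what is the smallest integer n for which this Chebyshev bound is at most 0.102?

4667

Require 88/(n·0.43²) ≤ 0.102, i.e. n ≥ 88/(0.102·0.43²) = 4666.009.
The smallest integer n is 4667.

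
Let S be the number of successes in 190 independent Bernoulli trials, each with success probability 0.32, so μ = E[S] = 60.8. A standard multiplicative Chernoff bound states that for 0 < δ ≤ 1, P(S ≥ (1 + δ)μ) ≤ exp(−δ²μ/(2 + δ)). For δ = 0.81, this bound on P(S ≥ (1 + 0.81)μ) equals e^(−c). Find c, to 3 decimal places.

c = δ²μ/(2 + δ) = 0.81²·60.8/(2 + 0.81) = 14.1960.

14.196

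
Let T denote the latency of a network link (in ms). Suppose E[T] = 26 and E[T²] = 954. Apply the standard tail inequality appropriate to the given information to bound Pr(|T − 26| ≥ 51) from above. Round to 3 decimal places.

0.107

The first two moments determine the variance, so Chebyshev's inequality is the sharpest standard bound available.
Var(T) = E[T²] − (E[T])² = 954 − 676 = 278.
Chebyshev's inequality: Pr(|T − μ| ≥ t) ≤ Var(T)/t² = 278/2601 = 0.1069.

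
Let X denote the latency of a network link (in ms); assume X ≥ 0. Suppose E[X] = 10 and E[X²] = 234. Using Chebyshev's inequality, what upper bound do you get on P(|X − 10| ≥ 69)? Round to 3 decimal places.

Var(X) = E[X²] − (E[X])² = 234 − 100 = 134.
Chebyshev's inequality: P(|X − μ| ≥ t) ≤ Var(X)/t² = 134/4761 = 0.0281.

0.028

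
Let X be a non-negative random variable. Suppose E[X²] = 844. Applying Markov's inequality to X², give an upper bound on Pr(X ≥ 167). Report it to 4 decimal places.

Since X ≥ 0, the event {X ≥ 167} is the same as {X² ≥ 27889}.
Markov's inequality applied to X² gives Pr(X² ≥ 27889) ≤ E[X²]/27889 = 844/27889 = 0.0303.

0.0303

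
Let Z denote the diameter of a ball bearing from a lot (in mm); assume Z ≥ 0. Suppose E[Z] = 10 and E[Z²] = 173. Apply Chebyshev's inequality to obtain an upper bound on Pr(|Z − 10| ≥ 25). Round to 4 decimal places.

0.1168

Var(Z) = E[Z²] − (E[Z])² = 173 − 100 = 73.
Chebyshev's inequality: Pr(|Z − μ| ≥ t) ≤ Var(Z)/t² = 73/625 = 0.1168.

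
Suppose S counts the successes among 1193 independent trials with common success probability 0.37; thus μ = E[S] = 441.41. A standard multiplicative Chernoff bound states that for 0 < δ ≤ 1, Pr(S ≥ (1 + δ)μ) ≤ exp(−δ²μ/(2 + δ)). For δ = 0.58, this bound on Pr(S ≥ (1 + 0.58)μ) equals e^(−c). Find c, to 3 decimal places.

57.554

c = δ²μ/(2 + δ) = 0.58²·441.41/(2 + 0.58) = 57.5544.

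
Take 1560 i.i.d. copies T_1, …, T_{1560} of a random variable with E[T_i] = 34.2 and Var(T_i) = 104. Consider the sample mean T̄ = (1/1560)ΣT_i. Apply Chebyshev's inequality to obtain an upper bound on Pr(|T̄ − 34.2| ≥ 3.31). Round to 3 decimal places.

0.006

Var(T̄) = Var(T_i)/n = 104/1560 = 0.066667.
Chebyshev: Pr(|T̄ − 34.2| ≥ 3.31) ≤ Var(T̄)/(3.31)² = 104/(1560·3.31²) = 0.0061.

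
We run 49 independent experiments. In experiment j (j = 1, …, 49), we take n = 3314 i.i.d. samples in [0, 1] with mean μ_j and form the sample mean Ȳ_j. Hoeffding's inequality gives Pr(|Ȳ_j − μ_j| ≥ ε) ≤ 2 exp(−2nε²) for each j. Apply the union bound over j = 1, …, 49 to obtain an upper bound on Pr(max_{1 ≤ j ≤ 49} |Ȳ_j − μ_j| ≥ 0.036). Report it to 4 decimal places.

0.0182

Per-experiment Hoeffding bound: 2·exp(−2·3314·0.036²) = 2·exp(−8.58989) = 0.00037195.
Union bound over 49 events: 49·0.00037195 = 0.01823.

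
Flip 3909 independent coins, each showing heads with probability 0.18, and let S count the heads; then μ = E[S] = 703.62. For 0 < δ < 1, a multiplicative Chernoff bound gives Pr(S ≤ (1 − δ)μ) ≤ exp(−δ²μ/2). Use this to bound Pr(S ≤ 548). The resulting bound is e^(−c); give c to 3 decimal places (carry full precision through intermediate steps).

Write 548 = (1 − δ)μ, so δ = 1 − 548/703.62 = 0.2211705…
Then the exponent is δ²μ/2 = (μ − 548)²/(2μ) = 17.209278.

17.209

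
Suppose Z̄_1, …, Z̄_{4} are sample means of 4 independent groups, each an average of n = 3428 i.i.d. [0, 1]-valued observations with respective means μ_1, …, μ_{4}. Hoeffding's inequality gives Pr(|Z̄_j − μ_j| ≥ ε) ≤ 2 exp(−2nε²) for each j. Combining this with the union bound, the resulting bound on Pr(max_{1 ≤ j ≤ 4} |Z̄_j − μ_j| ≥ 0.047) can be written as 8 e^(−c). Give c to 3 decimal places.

Union bound over the 4 events: Pr(max_{1 ≤ j ≤ 4} |Z̄_j − μ_j| ≥ 0.047) ≤ 4·2·exp(−2nε²) = 8 exp(−2·3428·0.047²).
So c = 2·3428·0.047² = 15.1449.

15.145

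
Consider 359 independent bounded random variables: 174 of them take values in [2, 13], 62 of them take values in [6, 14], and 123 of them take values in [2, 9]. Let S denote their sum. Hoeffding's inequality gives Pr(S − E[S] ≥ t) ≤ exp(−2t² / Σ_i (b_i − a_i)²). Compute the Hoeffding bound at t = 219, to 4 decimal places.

0.0455

Σ(b_i − a_i)² = 174·11² + 62·8² + 123·7² = 31049.
Exponent = 2·219² / 31049 = 3.08937.
Bound = exp(−3.08937) = 0.04553.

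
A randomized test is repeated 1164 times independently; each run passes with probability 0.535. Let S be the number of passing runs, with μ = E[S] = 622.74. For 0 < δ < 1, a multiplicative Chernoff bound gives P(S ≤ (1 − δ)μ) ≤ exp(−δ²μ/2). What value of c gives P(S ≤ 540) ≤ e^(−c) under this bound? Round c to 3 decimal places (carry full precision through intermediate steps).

5.497

Write 540 = (1 − δ)μ, so δ = 1 − 540/622.74 = 0.1328644…
Then the exponent is δ²μ/2 = (μ − 540)²/(2μ) = 5.496602.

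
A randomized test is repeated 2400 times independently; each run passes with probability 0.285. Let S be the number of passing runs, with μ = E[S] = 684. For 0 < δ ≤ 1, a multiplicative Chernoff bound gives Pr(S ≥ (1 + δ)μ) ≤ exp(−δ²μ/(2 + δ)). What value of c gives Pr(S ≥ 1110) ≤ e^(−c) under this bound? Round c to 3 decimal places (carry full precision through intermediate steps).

101.157

Write 1110 = (1 + δ)μ, so δ = 1110/684 − 1 = 0.622807…
Then the exponent is δ²μ/(2 + δ) = (1110 − μ)² / (μ·(2 + δ)) = 101.157191.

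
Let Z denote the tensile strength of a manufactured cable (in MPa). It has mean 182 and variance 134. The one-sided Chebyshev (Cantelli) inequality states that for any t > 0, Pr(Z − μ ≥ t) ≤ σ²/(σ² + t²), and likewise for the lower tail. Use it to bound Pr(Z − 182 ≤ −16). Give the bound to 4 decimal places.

Here σ² = 134 and t = 16, so σ² + t² = 390.
Cantelli's bound: 134/390 = 0.3436.

0.3436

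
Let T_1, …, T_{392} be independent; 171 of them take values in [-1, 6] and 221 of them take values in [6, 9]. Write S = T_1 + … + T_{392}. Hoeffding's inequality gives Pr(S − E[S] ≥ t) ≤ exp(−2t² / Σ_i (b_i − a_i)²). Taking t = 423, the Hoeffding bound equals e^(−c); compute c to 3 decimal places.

Σ(b_i − a_i)² = 171·7² + 221·3² = 10368.
c = 2t² / 10368 = 2·423² / 10368 = 34.5156.

34.516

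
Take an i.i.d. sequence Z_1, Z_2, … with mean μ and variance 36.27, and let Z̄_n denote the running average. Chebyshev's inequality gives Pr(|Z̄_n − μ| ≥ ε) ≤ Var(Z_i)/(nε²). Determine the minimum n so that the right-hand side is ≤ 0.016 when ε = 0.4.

Require 36.27/(n·0.4²) ≤ 0.016, i.e. n ≥ 36.27/(0.016·0.4²) = 14167.969.
The smallest integer n is 14168.

14168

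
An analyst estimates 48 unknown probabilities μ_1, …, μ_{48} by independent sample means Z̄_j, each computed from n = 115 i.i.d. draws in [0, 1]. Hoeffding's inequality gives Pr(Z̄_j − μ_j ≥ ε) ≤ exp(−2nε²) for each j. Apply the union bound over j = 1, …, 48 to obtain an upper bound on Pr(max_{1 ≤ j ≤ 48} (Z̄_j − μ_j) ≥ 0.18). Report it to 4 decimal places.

0.0279

Per-experiment Hoeffding bound: exp(−2·115·0.18²) = exp(−7.45200) = 0.00058028.
Union bound over 48 events: 48·0.00058028 = 0.02785.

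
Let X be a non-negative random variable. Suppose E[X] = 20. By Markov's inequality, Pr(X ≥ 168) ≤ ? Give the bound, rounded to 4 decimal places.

0.1190

Markov's inequality: for a non-negative random variable, Pr(X ≥ a) ≤ E[X]/a.
Here E[X] = 20 and a = 168, so the bound is 20/168 = 0.1190.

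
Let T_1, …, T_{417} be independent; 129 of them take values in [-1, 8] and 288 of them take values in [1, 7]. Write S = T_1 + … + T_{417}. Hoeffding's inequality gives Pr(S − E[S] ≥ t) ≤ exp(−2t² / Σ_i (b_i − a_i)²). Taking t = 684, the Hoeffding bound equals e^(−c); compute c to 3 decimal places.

44.949

Σ(b_i − a_i)² = 129·9² + 288·6² = 20817.
c = 2t² / 20817 = 2·684² / 20817 = 44.9494.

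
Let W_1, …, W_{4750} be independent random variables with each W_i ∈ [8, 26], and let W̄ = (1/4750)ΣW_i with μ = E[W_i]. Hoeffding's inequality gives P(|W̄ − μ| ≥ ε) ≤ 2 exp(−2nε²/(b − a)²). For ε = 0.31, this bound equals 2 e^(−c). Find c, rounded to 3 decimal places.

2.818

c = 2nε²/(b − a)² = 2·4750·0.31² / 18² = 2.8177.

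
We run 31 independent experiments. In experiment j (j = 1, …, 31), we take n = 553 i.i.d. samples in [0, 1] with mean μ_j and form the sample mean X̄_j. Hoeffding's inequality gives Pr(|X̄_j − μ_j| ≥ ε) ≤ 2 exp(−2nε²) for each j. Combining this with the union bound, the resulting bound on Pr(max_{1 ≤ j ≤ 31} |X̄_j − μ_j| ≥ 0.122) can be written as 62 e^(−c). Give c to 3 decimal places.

Union bound over the 31 events: Pr(max_{1 ≤ j ≤ 31} |X̄_j − μ_j| ≥ 0.122) ≤ 31·2·exp(−2nε²) = 62 exp(−2·553·0.122²).
So c = 2·553·0.122² = 16.4617.

16.462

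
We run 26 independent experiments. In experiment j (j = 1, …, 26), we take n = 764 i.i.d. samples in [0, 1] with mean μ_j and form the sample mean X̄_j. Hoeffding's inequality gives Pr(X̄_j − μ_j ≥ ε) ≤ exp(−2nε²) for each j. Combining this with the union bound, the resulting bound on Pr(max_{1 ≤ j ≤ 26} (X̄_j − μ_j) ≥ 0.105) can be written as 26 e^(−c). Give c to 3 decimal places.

Union bound over the 26 events: Pr(max_{1 ≤ j ≤ 26} (X̄_j − μ_j) ≥ 0.105) ≤ 26·exp(−2nε²) = 26 exp(−2·764·0.105²).
So c = 2·764·0.105² = 16.8462.

16.846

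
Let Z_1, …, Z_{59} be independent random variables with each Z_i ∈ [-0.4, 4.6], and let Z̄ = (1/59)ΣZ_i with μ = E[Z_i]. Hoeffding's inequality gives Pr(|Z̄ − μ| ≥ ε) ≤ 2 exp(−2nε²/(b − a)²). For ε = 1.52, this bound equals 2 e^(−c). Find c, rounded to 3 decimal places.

c = 2nε²/(b − a)² = 2·59·1.52² / 5² = 10.9051.

10.905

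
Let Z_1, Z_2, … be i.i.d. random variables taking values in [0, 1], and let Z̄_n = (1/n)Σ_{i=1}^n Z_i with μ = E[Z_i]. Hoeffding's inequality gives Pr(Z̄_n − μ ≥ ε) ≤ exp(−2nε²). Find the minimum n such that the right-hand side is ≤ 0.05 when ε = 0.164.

Require exp(−2nε²) ≤ 0.05, i.e. 2nε² ≥ ln(1/0.05) = 2.995732.
So n ≥ 2.995732 / (2·0.164²) = 55.691.
The smallest integer n is 56.

56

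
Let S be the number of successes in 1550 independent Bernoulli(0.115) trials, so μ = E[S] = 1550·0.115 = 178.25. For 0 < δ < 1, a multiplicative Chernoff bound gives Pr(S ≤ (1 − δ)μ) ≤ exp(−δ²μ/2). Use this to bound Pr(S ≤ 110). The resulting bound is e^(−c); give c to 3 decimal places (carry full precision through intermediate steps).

13.066

Write 110 = (1 − δ)μ, so δ = 1 − 110/178.25 = 0.3828892…
Then the exponent is δ²μ/2 = (μ − 110)²/(2μ) = 13.066094.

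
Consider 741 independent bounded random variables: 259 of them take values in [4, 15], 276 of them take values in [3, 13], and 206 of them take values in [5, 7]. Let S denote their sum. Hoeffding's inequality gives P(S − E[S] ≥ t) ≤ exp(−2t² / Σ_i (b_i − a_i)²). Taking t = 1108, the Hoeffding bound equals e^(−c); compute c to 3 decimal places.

Σ(b_i − a_i)² = 259·11² + 276·10² + 206·2² = 59763.
c = 2t² / 59763 = 2·1108² / 59763 = 41.0844.

41.084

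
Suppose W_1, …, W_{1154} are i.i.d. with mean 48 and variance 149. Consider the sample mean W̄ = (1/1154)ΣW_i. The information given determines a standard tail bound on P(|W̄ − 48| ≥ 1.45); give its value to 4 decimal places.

0.0614

With mean and variance of each term known, Chebyshev's inequality bounds the deviation of the sum (or sample mean).
Var(W̄) = Var(W_i)/n = 149/1154 = 0.12912.
Chebyshev: P(|W̄ − 48| ≥ 1.45) ≤ Var(W̄)/(1.45)² = 149/(1154·1.45²) = 0.0614.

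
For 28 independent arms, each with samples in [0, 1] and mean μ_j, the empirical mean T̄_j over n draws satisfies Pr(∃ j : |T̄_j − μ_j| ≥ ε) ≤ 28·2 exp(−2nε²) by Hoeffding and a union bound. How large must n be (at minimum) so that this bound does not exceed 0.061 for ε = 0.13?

202

Need 2·28·exp(−2nε²) ≤ 0.061, i.e. exp(−2nε²) ≤ 0.061/56.
So 2nε² ≥ ln(56/0.061) = 6.822233.
Hence n ≥ 6.822233/(2·0.13²) = 201.841.
The smallest integer n is 202.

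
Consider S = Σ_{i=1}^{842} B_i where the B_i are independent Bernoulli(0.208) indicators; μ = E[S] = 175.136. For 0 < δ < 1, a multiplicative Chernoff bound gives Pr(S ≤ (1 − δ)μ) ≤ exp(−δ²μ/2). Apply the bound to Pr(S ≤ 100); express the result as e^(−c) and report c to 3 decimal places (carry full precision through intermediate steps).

16.117

Write 100 = (1 − δ)μ, so δ = 1 − 100/175.136 = 0.4290152…
Then the exponent is δ²μ/2 = (μ − 100)²/(2μ) = 16.117242.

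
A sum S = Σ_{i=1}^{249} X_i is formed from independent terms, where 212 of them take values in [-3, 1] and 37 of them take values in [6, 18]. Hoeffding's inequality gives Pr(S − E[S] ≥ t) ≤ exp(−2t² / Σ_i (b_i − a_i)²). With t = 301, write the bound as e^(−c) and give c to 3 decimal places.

20.780

Σ(b_i − a_i)² = 212·4² + 37·12² = 8720.
c = 2t² / 8720 = 2·301² / 8720 = 20.7800.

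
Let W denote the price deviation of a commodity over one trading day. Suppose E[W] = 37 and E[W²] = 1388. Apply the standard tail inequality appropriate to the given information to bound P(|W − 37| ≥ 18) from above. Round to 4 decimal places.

0.0586

The first two moments determine the variance, so Chebyshev's inequality is the sharpest standard bound available.
Var(W) = E[W²] − (E[W])² = 1388 − 1369 = 19.
Chebyshev's inequality: P(|W − μ| ≥ t) ≤ Var(W)/t² = 19/324 = 0.0586.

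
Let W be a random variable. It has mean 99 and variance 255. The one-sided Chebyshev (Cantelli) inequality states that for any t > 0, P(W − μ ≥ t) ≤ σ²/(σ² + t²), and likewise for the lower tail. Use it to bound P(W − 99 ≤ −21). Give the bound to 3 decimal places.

0.366

Here σ² = 255 and t = 21, so σ² + t² = 696.
Cantelli's bound: 255/696 = 0.3664.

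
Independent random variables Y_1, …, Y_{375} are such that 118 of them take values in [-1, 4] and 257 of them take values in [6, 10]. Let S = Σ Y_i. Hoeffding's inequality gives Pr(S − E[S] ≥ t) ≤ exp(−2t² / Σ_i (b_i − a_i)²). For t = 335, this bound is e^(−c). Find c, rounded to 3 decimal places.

Σ(b_i − a_i)² = 118·5² + 257·4² = 7062.
c = 2t² / 7062 = 2·335² / 7062 = 31.7828.

31.783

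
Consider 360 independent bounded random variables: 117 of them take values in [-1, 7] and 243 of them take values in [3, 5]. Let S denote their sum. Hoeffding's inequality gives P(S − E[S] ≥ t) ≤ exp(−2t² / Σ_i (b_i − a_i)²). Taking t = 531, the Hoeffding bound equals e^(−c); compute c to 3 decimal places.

66.657

Σ(b_i − a_i)² = 117·8² + 243·2² = 8460.
c = 2t² / 8460 = 2·531² / 8460 = 66.6574.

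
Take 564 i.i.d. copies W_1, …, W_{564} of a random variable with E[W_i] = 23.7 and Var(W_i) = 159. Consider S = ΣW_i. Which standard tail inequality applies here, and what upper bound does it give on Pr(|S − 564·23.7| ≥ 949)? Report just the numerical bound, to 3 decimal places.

0.100

With mean and variance of each term known, Chebyshev's inequality bounds the deviation of the sum (or sample mean).
Var(S) = n·Var(W_i) = 564·159 = 89676.
Chebyshev: Pr(|S − 564·23.7| ≥ 949) ≤ Var(S)/949² = 89676/900601 = 0.0996.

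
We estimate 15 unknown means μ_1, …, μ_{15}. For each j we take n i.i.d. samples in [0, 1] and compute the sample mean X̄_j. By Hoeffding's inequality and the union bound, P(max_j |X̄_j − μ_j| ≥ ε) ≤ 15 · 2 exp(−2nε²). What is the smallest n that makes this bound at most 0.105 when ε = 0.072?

Need 2·15·exp(−2nε²) ≤ 0.105, i.e. exp(−2nε²) ≤ 0.105/30.
So 2nε² ≥ ln(30/0.105) = 5.654992.
Hence n ≥ 5.654992/(2·0.072²) = 545.427.
The smallest integer n is 546.

546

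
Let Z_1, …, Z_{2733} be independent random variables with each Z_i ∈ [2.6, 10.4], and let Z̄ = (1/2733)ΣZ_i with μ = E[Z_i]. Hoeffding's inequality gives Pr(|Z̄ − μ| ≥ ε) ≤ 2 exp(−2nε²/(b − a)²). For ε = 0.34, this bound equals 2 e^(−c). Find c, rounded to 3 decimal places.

c = 2nε²/(b − a)² = 2·2733·0.34² / 7.8² = 10.3858.

10.386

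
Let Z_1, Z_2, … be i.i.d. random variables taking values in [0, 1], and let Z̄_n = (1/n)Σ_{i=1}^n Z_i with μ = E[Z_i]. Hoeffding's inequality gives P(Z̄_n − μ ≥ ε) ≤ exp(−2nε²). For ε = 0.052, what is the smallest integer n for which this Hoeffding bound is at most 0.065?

506

Require exp(−2nε²) ≤ 0.065, i.e. 2nε² ≥ ln(1/0.065) = 2.733368.
So n ≥ 2.733368 / (2·0.052²) = 505.430.
The smallest integer n is 506.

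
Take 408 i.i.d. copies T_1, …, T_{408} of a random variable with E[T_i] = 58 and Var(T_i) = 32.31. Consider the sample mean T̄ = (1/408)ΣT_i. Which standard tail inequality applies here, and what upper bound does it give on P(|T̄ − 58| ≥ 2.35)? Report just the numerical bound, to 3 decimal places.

0.014

With mean and variance of each term known, Chebyshev's inequality bounds the deviation of the sum (or sample mean).
Var(T̄) = Var(T_i)/n = 32.31/408 = 0.079191.
Chebyshev: P(|T̄ − 58| ≥ 2.35) ≤ Var(T̄)/(2.35)² = 32.31/(408·2.35²) = 0.0143.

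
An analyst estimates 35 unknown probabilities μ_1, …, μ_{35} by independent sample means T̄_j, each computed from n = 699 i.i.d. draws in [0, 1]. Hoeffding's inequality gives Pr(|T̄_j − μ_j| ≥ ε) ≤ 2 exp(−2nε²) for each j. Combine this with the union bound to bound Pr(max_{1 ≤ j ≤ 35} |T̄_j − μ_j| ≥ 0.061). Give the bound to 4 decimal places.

0.3854

Per-experiment Hoeffding bound: 2·exp(−2·699·0.061²) = 2·exp(−5.20196) = 0.011012.
Union bound over 35 events: 35·0.011012 = 0.38540.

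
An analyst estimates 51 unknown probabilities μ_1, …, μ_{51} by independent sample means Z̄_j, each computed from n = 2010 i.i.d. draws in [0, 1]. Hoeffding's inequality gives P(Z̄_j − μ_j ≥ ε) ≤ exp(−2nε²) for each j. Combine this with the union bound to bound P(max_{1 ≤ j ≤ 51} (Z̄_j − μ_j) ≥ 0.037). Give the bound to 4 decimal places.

Per-experiment Hoeffding bound: exp(−2·2010·0.037²) = exp(−5.50338) = 0.004073.
Union bound over 51 events: 51·0.004073 = 0.20772.

0.2077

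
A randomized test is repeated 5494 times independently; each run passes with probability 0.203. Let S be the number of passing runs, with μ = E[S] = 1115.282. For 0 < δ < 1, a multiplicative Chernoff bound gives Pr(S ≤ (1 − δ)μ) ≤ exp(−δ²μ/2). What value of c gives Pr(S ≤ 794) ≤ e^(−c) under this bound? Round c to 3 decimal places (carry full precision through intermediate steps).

Write 794 = (1 − δ)μ, so δ = 1 − 794/1115.282 = 0.2880724…
Then the exponent is δ²μ/2 = (μ − 794)²/(2μ) = 46.276244.

46.276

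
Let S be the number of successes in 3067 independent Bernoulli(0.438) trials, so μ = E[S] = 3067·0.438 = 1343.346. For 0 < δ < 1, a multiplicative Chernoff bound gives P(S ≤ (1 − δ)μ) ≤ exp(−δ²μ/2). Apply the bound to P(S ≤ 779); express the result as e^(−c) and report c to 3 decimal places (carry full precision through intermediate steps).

Write 779 = (1 − δ)μ, so δ = 1 − 779/1343.346 = 0.4201047…
Then the exponent is δ²μ/2 = (μ − 779)²/(2μ) = 118.542210.

118.542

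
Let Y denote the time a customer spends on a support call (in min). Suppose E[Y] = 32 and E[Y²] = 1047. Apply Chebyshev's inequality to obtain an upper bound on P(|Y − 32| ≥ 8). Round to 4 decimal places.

Var(Y) = E[Y²] − (E[Y])² = 1047 − 1024 = 23.
Chebyshev's inequality: P(|Y − μ| ≥ t) ≤ Var(Y)/t² = 23/64 = 0.3594.

0.3594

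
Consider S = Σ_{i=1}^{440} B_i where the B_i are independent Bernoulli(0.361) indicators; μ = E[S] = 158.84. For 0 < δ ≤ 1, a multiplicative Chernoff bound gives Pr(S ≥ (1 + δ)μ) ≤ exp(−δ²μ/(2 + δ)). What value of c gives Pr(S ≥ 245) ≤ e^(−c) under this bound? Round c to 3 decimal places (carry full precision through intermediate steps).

Write 245 = (1 + δ)μ, so δ = 245/158.84 − 1 = 0.5424326…
Then the exponent is δ²μ/(2 + δ) = (245 − μ)² / (μ·(2 + δ)) = 18.382393.

18.382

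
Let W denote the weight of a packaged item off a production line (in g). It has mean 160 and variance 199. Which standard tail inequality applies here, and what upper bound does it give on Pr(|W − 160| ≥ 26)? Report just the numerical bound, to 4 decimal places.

0.2944

Mean and variance are known, so Chebyshev's inequality applies.
Chebyshev: Pr(|W − μ| ≥ t) ≤ Var(W)/t².
Bound = 199 / 676 = 0.2944.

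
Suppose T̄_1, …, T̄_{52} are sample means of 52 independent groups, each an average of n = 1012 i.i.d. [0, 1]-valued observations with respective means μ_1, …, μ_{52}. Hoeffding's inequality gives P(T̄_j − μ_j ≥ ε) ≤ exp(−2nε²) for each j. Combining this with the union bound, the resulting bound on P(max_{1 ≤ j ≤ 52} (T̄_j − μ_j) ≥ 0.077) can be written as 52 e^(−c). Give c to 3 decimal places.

12.000

Union bound over the 52 events: P(max_{1 ≤ j ≤ 52} (T̄_j − μ_j) ≥ 0.077) ≤ 52·exp(−2nε²) = 52 exp(−2·1012·0.077²).
So c = 2·1012·0.077² = 12.0003.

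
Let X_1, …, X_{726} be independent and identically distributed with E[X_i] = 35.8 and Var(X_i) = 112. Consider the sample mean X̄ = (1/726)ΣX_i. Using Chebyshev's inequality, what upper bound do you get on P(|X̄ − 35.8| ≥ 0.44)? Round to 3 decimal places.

0.797

Var(X̄) = Var(X_i)/n = 112/726 = 0.15427.
Chebyshev: P(|X̄ − 35.8| ≥ 0.44) ≤ Var(X̄)/(0.44)² = 112/(726·0.44²) = 0.7968.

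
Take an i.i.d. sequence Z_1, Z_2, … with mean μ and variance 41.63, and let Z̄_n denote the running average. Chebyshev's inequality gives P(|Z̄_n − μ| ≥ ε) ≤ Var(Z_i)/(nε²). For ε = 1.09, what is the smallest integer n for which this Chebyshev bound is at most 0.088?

399

Require 41.63/(n·1.09²) ≤ 0.088, i.e. n ≥ 41.63/(0.088·1.09²) = 398.172.
The smallest integer n is 399.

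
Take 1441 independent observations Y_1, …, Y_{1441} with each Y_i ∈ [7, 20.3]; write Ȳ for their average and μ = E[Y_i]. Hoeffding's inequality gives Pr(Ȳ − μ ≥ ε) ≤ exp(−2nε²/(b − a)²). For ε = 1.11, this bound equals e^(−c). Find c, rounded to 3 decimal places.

20.074

c = 2nε²/(b − a)² = 2·1441·1.11² / 13.3² = 20.0741.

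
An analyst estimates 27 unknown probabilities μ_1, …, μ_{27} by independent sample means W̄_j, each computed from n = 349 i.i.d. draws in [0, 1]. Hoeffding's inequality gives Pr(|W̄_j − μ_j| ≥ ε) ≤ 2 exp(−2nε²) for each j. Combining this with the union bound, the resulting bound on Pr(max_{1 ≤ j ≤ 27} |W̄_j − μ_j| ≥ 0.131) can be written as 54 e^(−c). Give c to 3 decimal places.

11.978

Union bound over the 27 events: Pr(max_{1 ≤ j ≤ 27} |W̄_j − μ_j| ≥ 0.131) ≤ 27·2·exp(−2nε²) = 54 exp(−2·349·0.131²).
So c = 2·349·0.131² = 11.9784.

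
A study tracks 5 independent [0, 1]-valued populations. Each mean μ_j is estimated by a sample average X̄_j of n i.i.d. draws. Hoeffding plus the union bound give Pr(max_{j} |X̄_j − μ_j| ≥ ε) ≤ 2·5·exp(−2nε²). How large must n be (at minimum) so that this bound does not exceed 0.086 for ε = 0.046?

1124

Need 2·5·exp(−2nε²) ≤ 0.086, i.e. exp(−2nε²) ≤ 0.086/10.
So 2nε² ≥ ln(10/0.086) = 4.755993.
Hence n ≥ 4.755993/(2·0.046²) = 1123.817.
The smallest integer n is 1124.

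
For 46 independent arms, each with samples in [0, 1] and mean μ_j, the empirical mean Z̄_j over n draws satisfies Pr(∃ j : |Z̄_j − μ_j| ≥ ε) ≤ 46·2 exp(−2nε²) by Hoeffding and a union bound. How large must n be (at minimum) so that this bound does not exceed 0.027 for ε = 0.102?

391

Need 2·46·exp(−2nε²) ≤ 0.027, i.e. exp(−2nε²) ≤ 0.027/92.
So 2nε² ≥ ln(92/0.027) = 8.133707.
Hence n ≥ 8.133707/(2·0.102²) = 390.893.
The smallest integer n is 391.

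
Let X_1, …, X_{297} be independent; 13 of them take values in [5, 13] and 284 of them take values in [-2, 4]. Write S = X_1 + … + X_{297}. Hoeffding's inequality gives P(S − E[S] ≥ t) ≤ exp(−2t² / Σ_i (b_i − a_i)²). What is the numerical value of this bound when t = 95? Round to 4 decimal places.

Σ(b_i − a_i)² = 13·8² + 284·6² = 11056.
Exponent = 2·95² / 11056 = 1.63260.
Bound = exp(−1.63260) = 0.19542.

0.1954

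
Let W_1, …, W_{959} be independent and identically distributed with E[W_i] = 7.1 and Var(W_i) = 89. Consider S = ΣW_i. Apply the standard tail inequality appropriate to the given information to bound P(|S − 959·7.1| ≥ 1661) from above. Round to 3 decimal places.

With mean and variance of each term known, Chebyshev's inequality bounds the deviation of the sum (or sample mean).
Var(S) = n·Var(W_i) = 959·89 = 85351.
Chebyshev: P(|S − 959·7.1| ≥ 1661) ≤ Var(S)/1661² = 85351/2758921 = 0.0309.

0.031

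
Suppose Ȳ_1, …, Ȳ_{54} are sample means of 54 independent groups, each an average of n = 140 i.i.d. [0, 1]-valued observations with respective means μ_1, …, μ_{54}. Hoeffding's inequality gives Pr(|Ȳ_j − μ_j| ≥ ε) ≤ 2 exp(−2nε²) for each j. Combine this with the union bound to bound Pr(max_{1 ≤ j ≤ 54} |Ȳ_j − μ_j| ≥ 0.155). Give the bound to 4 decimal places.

0.1294

Per-experiment Hoeffding bound: 2·exp(−2·140·0.155²) = 2·exp(−6.72700) = 0.0023962.
Union bound over 54 events: 54·0.0023962 = 0.12940.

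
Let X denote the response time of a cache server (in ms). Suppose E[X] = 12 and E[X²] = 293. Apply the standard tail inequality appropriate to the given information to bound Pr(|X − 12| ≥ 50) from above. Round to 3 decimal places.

The first two moments determine the variance, so Chebyshev's inequality is the sharpest standard bound available.
Var(X) = E[X²] − (E[X])² = 293 − 144 = 149.
Chebyshev's inequality: Pr(|X − μ| ≥ t) ≤ Var(X)/t² = 149/2500 = 0.0596.

0.060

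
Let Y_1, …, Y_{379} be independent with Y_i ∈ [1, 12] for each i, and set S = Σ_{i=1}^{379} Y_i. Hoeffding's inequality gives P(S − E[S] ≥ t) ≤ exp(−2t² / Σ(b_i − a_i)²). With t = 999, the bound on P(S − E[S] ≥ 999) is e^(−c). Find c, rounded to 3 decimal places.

Σ(b_i − a_i)² = 379·(11)² = 45859.
c = 2t²/45859 = 2·999²/45859 = 43.5248.

43.525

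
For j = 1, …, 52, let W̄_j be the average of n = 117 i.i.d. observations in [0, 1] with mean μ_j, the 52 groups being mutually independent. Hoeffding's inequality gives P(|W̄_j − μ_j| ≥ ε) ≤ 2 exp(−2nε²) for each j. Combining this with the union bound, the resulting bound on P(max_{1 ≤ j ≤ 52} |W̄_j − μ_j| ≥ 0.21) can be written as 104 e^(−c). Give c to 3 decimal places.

10.319

Union bound over the 52 events: P(max_{1 ≤ j ≤ 52} |W̄_j − μ_j| ≥ 0.21) ≤ 52·2·exp(−2nε²) = 104 exp(−2·117·0.21²).
So c = 2·117·0.21² = 10.3194.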